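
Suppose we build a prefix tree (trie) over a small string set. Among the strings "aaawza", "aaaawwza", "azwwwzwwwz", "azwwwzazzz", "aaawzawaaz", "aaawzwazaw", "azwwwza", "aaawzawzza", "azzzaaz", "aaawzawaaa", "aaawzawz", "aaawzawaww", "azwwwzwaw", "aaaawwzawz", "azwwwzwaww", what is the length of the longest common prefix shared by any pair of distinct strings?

Equivalently: take the maximum, over all pairs, of their longest common prefix length.
e.g. "aaawzawaaa" and "aaawzawaaz" share the prefix "aaawzawaa" of length 9; no pair shares a longer one.
Longest shared-prefix length: 9

9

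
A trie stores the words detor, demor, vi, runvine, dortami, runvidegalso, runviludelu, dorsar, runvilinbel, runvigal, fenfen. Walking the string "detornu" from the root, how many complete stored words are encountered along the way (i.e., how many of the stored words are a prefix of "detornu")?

Traverse "detornu" character by character; count nodes along the way that are marked as word ends.
Prefixes of the query that are stored words: "detor"
Count: 1

1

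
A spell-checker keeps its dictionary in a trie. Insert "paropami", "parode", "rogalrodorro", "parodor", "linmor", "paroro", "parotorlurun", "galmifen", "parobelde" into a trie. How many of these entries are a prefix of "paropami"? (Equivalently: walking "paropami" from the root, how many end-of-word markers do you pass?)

Walk "paropami" from the root; an end-of-word marker is hit whenever a stored word is a prefix of "paropami".
Prefixes of the query that are stored words: "paropami"
Count: 1

1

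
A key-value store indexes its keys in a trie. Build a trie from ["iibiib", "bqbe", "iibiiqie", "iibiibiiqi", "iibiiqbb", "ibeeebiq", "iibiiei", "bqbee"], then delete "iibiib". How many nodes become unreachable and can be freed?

0

A node on "iibiib"'s path can go only if nothing else ends at it or branches off below it.
Every node on "iibiib" is still needed (e.g. by "iibiibiiqi"), so nothing is freed.
Nodes removed: 0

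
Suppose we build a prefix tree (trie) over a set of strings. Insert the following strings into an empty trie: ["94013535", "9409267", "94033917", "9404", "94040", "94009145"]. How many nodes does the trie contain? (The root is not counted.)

24

Trie structure (* marks end of a word):
(root)
└─ 9
   └─ 4
      └─ 0
         ├─ 0
         │  └─ 9
         │     └─ 1
         │        └─ 4
         │           └─ 5 *
         ├─ 1
         │  └─ 3
         │     └─ 5
         │        └─ 3
         │           └─ 5 *
         ├─ 3
         │  └─ 3
         │     └─ 9
         │        └─ 1
         │           └─ 7 *
         ├─ 4 *
         │  └─ 0 *
         └─ 9
            └─ 2
               └─ 6
                  └─ 7 *
Counting every labelled node above: 24.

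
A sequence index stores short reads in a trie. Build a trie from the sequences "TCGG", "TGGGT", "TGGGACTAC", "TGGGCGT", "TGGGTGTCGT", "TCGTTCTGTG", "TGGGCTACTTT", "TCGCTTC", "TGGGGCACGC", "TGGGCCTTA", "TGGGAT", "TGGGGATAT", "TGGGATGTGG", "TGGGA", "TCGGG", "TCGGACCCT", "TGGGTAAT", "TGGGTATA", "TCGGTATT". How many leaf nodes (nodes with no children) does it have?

Leaves are exactly the stored words that no other stored word extends.
Those words: "TCGCTTC", "TCGGACCCT", "TCGGG", "TCGGTATT", "TCGTTCTGTG", "TGGGACTAC", "TGGGATGTGG", "TGGGCCTTA", "TGGGCGT", "TGGGCTACTTT", "TGGGGATAT", "TGGGGCACGC", "TGGGTAAT", "TGGGTATA", "TGGGTGTCGT"
Leaf count: 15

15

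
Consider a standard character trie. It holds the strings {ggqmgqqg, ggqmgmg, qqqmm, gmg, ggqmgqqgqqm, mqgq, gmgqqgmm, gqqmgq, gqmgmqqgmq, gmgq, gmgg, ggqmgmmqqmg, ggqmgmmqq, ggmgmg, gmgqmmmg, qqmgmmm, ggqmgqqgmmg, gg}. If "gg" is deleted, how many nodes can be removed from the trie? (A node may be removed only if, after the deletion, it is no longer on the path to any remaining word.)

0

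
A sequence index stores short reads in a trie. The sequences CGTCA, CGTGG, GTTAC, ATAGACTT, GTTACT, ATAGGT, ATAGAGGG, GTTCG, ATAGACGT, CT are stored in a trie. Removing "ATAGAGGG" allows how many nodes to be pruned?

Walk "ATAGAGGG" from the leaf back toward the root, removing each node that no remaining word uses.
The suffix "GGG" (3 nodes) is used only by "ATAGAGGG"; the node for "ATAGA" still has the child "C", so pruning stops there.
Nodes removed: 3

3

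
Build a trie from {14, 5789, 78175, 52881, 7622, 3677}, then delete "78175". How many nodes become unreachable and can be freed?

4

Walk "78175" from the leaf back toward the root, removing each node that no remaining word uses.
The suffix "8175" (4 nodes) is used only by "78175"; the node for "7" still has the child "6", so pruning stops there.
Nodes removed: 4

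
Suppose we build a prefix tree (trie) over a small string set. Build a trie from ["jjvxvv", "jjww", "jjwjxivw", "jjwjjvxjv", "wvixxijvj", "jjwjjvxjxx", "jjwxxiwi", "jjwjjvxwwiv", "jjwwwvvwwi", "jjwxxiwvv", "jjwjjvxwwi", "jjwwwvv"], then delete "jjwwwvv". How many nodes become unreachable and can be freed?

A node on "jjwwwvv"'s path can go only if nothing else ends at it or branches off below it.
Every node on "jjwwwvv" is still needed (e.g. by "jjwwwvvwwi"), so nothing is freed.
Nodes removed: 0

0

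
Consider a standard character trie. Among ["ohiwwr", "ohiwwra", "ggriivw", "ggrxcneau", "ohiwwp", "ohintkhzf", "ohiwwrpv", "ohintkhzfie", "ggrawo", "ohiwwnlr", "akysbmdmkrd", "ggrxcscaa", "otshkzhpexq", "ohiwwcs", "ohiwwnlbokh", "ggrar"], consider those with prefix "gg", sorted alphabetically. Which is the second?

ggrawo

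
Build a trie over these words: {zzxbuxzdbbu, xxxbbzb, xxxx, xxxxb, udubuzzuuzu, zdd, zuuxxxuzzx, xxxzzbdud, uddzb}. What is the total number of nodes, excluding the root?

Trace insertions, counting only characters that open a new branch:
  "zzxbuxzdbbu" → 11 new (z, z, x, b, u, x, z, d, b, b, u)
  "xxxbbzb" → 7 new (x, x, x, b, b, z, b)
  "xxxx" → prefix "xxx" already present; 1 new (x)
  "xxxxb" → prefix "xxxx" already present; 1 new (b)
  "udubuzzuuzu" → 11 new (u, d, u, b, u, z, z, u, u, z, u)
  "zdd" → prefix "z" already present; 2 new (d, d)
  "zuuxxxuzzx" → prefix "z" already present; 9 new (u, u, x, x, x, u, z, z, x)
  "xxxzzbdud" → prefix "xxx" already present; 6 new (z, z, b, d, u, d)
  "uddzb" → prefix "ud" already present; 3 new (d, z, b)
Total nodes = 11 + 7 + 1 + 1 + 11 + 2 + 9 + 6 + 3 = 51

51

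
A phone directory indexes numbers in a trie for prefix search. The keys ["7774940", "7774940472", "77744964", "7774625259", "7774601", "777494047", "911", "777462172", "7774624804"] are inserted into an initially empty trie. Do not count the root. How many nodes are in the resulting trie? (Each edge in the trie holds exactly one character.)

Insert word by word; a character creates a node only if that edge doesn't already exist:
  "7774940" → 7 new (7, 7, 7, 4, 9, 4, 0)
  "7774940472" → prefix "7774940" already present; 3 new (4, 7, 2)
  "77744964" → prefix "7774" already present; 4 new (4, 9, 6, 4)
  "7774625259" → prefix "7774" already present; 6 new (6, 2, 5, 2, 5, 9)
  "7774601" → prefix "77746" already present; 2 new (0, 1)
  "777494047" → prefix "777494047" already present; 0 new (none)
  "911" → 3 new (9, 1, 1)
  "777462172" → prefix "777462" already present; 3 new (1, 7, 2)
  "7774624804" → prefix "777462" already present; 4 new (4, 8, 0, 4)
Total nodes = 7 + 3 + 4 + 6 + 2 + 0 + 3 + 3 + 4 = 32

32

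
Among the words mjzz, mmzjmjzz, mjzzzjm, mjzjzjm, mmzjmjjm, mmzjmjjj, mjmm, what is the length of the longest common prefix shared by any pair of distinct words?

Equivalently: take the maximum, over all pairs, of their longest common prefix length.
e.g. "mmzjmjjj" and "mmzjmjjm" share the prefix "mmzjmjj" of length 7; no pair shares a longer one.
Longest shared-prefix length: 7

7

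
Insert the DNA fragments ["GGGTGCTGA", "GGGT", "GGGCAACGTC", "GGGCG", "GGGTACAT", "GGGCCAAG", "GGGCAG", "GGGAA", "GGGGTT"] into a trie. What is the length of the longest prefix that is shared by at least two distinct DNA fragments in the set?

5

The deepest shared node is where two words last agree before diverging.
"GGGCAACGTC" and "GGGCAG" agree on "GGGCA" (5 characters) before diverging; nothing deeper is shared.
Longest shared-prefix length: 5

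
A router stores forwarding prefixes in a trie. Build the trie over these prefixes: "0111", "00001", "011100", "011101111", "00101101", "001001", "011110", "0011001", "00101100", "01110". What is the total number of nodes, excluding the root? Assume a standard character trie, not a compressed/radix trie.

For each word, the new-node count is its length minus the longest prefix already in the trie:
  "0111" → 4 new (0, 1, 1, 1)
  "00001" → prefix "0" already present; 4 new (0, 0, 0, 1)
  "011100" → prefix "0111" already present; 2 new (0, 0)
  "011101111" → prefix "01110" already present; 4 new (1, 1, 1, 1)
  "00101101" → prefix "00" already present; 6 new (1, 0, 1, 1, 0, 1)
  "001001" → prefix "0010" already present; 2 new (0, 1)
  "011110" → prefix "0111" already present; 2 new (1, 0)
  "0011001" → prefix "001" already present; 4 new (1, 0, 0, 1)
  "00101100" → prefix "0010110" already present; 1 new (0)
  "01110" → prefix "01110" already present; 0 new (none)
Total nodes = 4 + 4 + 2 + 4 + 6 + 2 + 2 + 4 + 1 + 0 = 29

29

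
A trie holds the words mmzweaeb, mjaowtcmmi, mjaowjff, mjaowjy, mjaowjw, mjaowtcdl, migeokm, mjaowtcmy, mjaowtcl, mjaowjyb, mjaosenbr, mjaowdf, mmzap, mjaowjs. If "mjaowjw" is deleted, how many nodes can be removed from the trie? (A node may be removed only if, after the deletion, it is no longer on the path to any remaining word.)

1

A node on "mjaowjw"'s path can go only if nothing else ends at it or branches off below it.
The suffix "w" (1 node) is used only by "mjaowjw"; the node for "mjaowj" still has the child "f", so pruning stops there.
Nodes removed: 1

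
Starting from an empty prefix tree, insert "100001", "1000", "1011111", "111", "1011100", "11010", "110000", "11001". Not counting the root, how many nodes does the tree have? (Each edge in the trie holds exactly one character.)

Trie structure (* marks end of a word):
(root)
└─ 1
   ├─ 0
   │  ├─ 0
   │  │  └─ 0 *
   │  │     └─ 0
   │  │        └─ 1 *
   │  └─ 1
   │     └─ 1
   │        └─ 1
   │           ├─ 0
   │           │  └─ 0 *
   │           └─ 1
   │              └─ 1 *
   └─ 1
      ├─ 0
      │  ├─ 0
      │  │  ├─ 0
      │  │  │  └─ 0 *
      │  │  └─ 1 *
      │  └─ 1
      │     └─ 0 *
      └─ 1 *
Counting every labelled node above: 22.

22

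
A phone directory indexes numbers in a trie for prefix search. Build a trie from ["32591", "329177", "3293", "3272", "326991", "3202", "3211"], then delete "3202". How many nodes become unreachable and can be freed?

A node on "3202"'s path can go only if nothing else ends at it or branches off below it.
The suffix "02" (2 nodes) is used only by "3202"; the node for "32" still has the child "5", so pruning stops there.
Nodes removed: 2

2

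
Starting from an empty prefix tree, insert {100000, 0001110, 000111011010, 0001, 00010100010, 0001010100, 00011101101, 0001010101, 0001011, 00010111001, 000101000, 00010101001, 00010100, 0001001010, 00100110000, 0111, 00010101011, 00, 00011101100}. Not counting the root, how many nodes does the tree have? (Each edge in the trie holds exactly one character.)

For each word, the new-node count is its length minus the longest prefix already in the trie:
  "100000" → 6 new (1, 0, 0, 0, 0, 0)
  "0001110" → 7 new (0, 0, 0, 1, 1, 1, 0)
  "000111011010" → prefix "0001110" already present; 5 new (1, 1, 0, 1, 0)
  "0001" → prefix "0001" already present; 0 new (none)
  "00010100010" → prefix "0001" already present; 7 new (0, 1, 0, 0, 0, 1, 0)
  "0001010100" → prefix "0001010" already present; 3 new (1, 0, 0)
  "00011101101" → prefix "00011101101" already present; 0 new (none)
  "0001010101" → prefix "000101010" already present; 1 new (1)
  "0001011" → prefix "000101" already present; 1 new (1)
  "00010111001" → prefix "0001011" already present; 4 new (1, 0, 0, 1)
  "000101000" → prefix "000101000" already present; 0 new (none)
  "00010101001" → prefix "0001010100" already present; 1 new (1)
  "00010100" → prefix "00010100" already present; 0 new (none)
  "0001001010" → prefix "00010" already present; 5 new (0, 1, 0, 1, 0)
  "00100110000" → prefix "00" already present; 9 new (1, 0, 0, 1, 1, 0, 0, 0, 0)
  "0111" → prefix "0" already present; 3 new (1, 1, 1)
  "00010101011" → prefix "0001010101" already present; 1 new (1)
  "00" → prefix "00" already present; 0 new (none)
  "00011101100" → prefix "0001110110" already present; 1 new (0)
Total nodes = 6 + 7 + 5 + 0 + 7 + 3 + 0 + 1 + 1 + 4 + 0 + 1 + 0 + 5 + 9 + 3 + 1 + 0 + 1 = 54

54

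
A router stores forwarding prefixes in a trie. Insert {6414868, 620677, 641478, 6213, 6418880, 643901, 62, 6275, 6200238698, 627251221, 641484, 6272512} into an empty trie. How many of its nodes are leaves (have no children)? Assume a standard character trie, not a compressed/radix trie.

A leaf is a node with no children — equivalently, the end of a word that is not a proper prefix of any other stored word.
Those words: "6200238698", "620677", "6213", "627251221", "6275", "641478", "641484", "6414868", "6418880", "643901"
Leaf count: 10

10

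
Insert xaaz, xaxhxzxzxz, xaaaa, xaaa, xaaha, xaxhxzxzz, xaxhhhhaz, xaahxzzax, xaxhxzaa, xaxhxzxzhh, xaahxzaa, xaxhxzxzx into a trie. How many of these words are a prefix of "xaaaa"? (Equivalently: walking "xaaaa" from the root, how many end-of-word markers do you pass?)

Traverse "xaaaa" character by character; count nodes along the way that are marked as word ends.
Prefixes of the query that are stored words: "xaaa", "xaaaa"
Count: 2

2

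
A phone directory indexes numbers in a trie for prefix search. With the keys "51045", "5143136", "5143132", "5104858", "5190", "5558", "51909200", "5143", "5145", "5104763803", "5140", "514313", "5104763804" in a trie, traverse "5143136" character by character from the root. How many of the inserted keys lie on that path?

3

Traverse "5143136" character by character; count nodes along the way that are marked as word ends.
Prefixes of the query that are stored words: "5143", "514313", "5143136"
Count: 3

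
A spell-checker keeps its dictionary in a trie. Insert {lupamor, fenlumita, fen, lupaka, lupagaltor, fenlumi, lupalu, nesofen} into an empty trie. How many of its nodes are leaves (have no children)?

A leaf is a node with no children — equivalently, the end of a word that is not a proper prefix of any other stored word.
Those words: "fenlumita", "lupagaltor", "lupaka", "lupalu", "lupamor", "nesofen"
Leaf count: 6

6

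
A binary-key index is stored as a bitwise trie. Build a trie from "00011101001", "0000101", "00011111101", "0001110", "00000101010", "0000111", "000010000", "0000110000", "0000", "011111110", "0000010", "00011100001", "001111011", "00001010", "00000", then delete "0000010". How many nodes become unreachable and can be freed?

0

Walk "0000010" from the leaf back toward the root, removing each node that no remaining word uses.
Every node on "0000010" is still needed (e.g. by "00000101010"), so nothing is freed.
Nodes removed: 0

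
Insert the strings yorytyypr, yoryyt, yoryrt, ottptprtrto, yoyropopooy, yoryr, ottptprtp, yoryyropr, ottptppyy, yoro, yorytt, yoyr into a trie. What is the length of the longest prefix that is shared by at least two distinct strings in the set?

8

Look for the deepest trie node that still has at least two words in its subtree.
"ottptprtp" and "ottptprtrto" agree on "ottptprt" (8 characters) before diverging; nothing deeper is shared.
Longest shared-prefix length: 8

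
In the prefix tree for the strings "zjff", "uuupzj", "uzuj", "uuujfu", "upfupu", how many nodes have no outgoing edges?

Leaves are exactly the stored words that no other stored word extends.
Those words: "upfupu", "uuujfu", "uuupzj", "uzuj", "zjff"
Leaf count: 5

5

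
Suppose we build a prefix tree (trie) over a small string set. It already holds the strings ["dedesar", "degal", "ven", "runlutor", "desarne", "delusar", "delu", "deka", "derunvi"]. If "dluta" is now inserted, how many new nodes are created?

"d" is already a path in the trie; the remaining "luta" must be added.
New nodes needed: |"dluta"| − 1 = 5 − 1 = 4.

4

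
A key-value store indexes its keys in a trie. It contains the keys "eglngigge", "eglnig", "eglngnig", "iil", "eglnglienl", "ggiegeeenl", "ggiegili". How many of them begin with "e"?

Filter for entries beginning with "e":
Words under "e": eglngigge, eglnglienl, eglngnig, eglnig
Count: 4

4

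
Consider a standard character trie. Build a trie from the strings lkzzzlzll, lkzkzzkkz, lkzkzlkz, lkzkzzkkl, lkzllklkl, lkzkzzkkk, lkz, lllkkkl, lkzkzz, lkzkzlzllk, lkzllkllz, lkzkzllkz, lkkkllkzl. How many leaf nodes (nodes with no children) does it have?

Leaves are exactly the stored words that no other stored word extends.
Those words: "lkkkllkzl", "lkzkzlkz", "lkzkzllkz", "lkzkzlzllk", "lkzkzzkkk", "lkzkzzkkl", "lkzkzzkkz", "lkzllklkl", "lkzllkllz", "lkzzzlzll", "lllkkkl"
Leaf count: 11

11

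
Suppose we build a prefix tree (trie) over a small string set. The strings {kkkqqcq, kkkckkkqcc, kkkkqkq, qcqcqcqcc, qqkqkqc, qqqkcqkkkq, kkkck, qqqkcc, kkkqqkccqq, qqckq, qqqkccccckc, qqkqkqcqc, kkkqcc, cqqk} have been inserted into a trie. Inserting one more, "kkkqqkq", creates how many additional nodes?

1

"kkkqqk" is already a path in the trie; the remaining "q" must be added.
New nodes needed: |"kkkqqkq"| − 6 = 7 − 6 = 1.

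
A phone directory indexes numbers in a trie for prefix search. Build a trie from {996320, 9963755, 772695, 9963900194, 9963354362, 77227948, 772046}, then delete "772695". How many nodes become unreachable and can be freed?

3

A node on "772695"'s path can go only if nothing else ends at it or branches off below it.
The suffix "695" (3 nodes) is used only by "772695"; the node for "772" still has the child "2", so pruning stops there.
Nodes removed: 3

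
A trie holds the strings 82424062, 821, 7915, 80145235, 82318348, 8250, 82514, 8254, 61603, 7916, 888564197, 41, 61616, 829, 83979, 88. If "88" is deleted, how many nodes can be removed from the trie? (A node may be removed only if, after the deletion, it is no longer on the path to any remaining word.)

0

After clearing the end-marker at "88", prune upward until reaching a node still needed by another word.
Every node on "88" is still needed (e.g. by "888564197"), so nothing is freed.
Nodes removed: 0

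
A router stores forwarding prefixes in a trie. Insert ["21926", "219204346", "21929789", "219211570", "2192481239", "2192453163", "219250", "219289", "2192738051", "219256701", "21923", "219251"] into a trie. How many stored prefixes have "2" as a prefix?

12

Traverse to the node for "2", then collect every word in that subtree.
Words under "2": 219204346, 219211570, 21923, 2192453163, 2192481239, 219250, 219251, 219256701, 21926, 2192738051, 219289, 21929789
Count: 12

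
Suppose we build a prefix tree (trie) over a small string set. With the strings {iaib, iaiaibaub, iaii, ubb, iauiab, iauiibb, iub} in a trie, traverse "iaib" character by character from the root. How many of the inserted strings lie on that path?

1

Walk "iaib" from the root; an end-of-word marker is hit whenever a stored word is a prefix of "iaib".
Prefixes of the query that are stored words: "iaib"
Count: 1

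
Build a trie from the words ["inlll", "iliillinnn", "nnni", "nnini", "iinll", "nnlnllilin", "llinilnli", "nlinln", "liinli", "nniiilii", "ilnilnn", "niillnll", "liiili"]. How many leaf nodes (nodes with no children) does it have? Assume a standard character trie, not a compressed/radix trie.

13

A leaf is a node with no children — equivalently, the end of a word that is not a proper prefix of any other stored word.
Those words: "iinll", "iliillinnn", "ilnilnn", "inlll", "liiili", "liinli", "llinilnli", "niillnll", "nlinln", "nniiilii", "nnini", "nnlnllilin", "nnni"
Leaf count: 13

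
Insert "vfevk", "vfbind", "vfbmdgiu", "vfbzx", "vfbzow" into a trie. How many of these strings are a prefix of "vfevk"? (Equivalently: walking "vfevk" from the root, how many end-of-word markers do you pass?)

1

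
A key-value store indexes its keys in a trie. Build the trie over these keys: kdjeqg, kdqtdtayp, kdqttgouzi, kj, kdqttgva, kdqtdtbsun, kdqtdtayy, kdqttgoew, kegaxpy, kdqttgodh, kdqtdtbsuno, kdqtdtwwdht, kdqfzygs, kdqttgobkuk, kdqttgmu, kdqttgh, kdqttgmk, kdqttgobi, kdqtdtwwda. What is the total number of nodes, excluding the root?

58

Insert word by word; a character creates a node only if that edge doesn't already exist:
  "kdjeqg" → 6 new (k, d, j, e, q, g)
  "kdqtdtayp" → prefix "kd" already present; 7 new (q, t, d, t, a, y, p)
  "kdqttgouzi" → prefix "kdqt" already present; 6 new (t, g, o, u, z, i)
  "kj" → prefix "k" already present; 1 new (j)
  "kdqttgva" → prefix "kdqttg" already present; 2 new (v, a)
  "kdqtdtbsun" → prefix "kdqtdt" already present; 4 new (b, s, u, n)
  "kdqtdtayy" → prefix "kdqtdtay" already present; 1 new (y)
  "kdqttgoew" → prefix "kdqttgo" already present; 2 new (e, w)
  "kegaxpy" → prefix "k" already present; 6 new (e, g, a, x, p, y)
  "kdqttgodh" → prefix "kdqttgo" already present; 2 new (d, h)
  "kdqtdtbsuno" → prefix "kdqtdtbsun" already present; 1 new (o)
  "kdqtdtwwdht" → prefix "kdqtdt" already present; 5 new (w, w, d, h, t)
  "kdqfzygs" → prefix "kdq" already present; 5 new (f, z, y, g, s)
  "kdqttgobkuk" → prefix "kdqttgo" already present; 4 new (b, k, u, k)
  "kdqttgmu" → prefix "kdqttg" already present; 2 new (m, u)
  "kdqttgh" → prefix "kdqttg" already present; 1 new (h)
  "kdqttgmk" → prefix "kdqttgm" already present; 1 new (k)
  "kdqttgobi" → prefix "kdqttgob" already present; 1 new (i)
  "kdqtdtwwda" → prefix "kdqtdtwwd" already present; 1 new (a)
Total nodes = 6 + 7 + 6 + 1 + 2 + 4 + 1 + 2 + 6 + 2 + 1 + 5 + 5 + 4 + 2 + 1 + 1 + 1 + 1 = 58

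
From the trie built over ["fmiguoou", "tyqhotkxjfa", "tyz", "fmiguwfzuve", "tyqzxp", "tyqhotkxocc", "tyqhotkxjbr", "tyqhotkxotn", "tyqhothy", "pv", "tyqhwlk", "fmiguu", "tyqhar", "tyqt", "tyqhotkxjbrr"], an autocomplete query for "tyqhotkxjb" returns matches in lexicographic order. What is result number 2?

tyqhotkxjbrr

Words with prefix "tyqhotkxjb", in lexicographic order: "tyqhotkxjbr", "tyqhotkxjbrr"
Position 2: tyqhotkxjbrr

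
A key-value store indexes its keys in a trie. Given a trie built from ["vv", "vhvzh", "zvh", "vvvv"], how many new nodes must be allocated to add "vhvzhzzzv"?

The longest prefix of "vhvzhzzzv" already in the trie is "vhvzh" (length 5).
So 9 − 5 = 4 new nodes.

4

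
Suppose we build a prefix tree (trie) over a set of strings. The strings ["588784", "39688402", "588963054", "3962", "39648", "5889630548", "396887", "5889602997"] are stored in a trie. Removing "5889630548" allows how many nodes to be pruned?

Walk "5889630548" from the leaf back toward the root, removing each node that no remaining word uses.
The suffix "8" (1 node) is used only by "5889630548"; "588963054" is itself a stored word, so pruning stops there.
Nodes removed: 1

1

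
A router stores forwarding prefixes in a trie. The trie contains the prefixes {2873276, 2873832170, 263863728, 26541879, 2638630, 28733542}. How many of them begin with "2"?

Traverse to the node for "2", then collect every word in that subtree.
Matches: "2638630", "263863728", "26541879", "2873276", "28733542", "2873832170"
Count: 6

6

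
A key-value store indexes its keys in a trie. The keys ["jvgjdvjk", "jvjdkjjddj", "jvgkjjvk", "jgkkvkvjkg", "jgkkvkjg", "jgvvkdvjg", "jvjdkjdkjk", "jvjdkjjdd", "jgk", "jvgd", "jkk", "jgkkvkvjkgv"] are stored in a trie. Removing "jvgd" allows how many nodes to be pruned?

1

After clearing the end-marker at "jvgd", prune upward until reaching a node still needed by another word.
The suffix "d" (1 node) is used only by "jvgd"; the node for "jvg" still has the child "j", so pruning stops there.
Nodes removed: 1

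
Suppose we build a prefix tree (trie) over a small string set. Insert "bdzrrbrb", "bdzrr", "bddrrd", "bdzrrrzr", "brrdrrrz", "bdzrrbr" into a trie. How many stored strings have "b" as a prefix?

6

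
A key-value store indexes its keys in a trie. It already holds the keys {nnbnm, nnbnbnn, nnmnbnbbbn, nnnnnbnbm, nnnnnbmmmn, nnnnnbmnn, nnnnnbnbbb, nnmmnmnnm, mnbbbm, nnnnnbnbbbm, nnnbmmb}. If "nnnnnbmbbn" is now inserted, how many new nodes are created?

The longest prefix of "nnnnnbmbbn" already in the trie is "nnnnnbm" (length 7).
New nodes needed: |"nnnnnbmbbn"| − 7 = 10 − 7 = 3.

3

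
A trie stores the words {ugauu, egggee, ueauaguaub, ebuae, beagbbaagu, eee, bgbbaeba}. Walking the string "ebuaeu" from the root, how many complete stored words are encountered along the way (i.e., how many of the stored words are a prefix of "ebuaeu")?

1

Walk "ebuaeu" from the root; an end-of-word marker is hit whenever a stored word is a prefix of "ebuaeu".
Prefixes of the query that are stored words: "ebuae"
Count: 1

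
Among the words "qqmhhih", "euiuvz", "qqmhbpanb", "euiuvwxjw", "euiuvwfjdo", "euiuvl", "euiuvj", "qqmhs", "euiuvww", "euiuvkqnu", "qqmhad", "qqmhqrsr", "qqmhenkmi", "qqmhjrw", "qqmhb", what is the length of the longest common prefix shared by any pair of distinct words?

6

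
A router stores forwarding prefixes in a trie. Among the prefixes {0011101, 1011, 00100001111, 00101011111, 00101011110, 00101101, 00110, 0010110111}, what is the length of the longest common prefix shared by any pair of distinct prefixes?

Look for the deepest trie node that still has at least two words in its subtree.
"00101011110" and "00101011111" agree on "0010101111" (10 characters) before diverging; nothing deeper is shared.
Longest shared-prefix length: 10

10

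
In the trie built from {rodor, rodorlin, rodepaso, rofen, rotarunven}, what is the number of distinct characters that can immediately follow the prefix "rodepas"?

The children of the "rodepas" node are the distinct next characters among strings starting with "rodepas".
Distinct next characters after "rodepas": o.
That node has 1 child edge.

1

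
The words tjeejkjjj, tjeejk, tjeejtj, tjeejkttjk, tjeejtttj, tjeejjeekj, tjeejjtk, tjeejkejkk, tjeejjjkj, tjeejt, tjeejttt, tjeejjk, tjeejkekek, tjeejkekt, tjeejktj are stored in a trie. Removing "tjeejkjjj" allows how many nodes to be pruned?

Walk "tjeejkjjj" from the leaf back toward the root, removing each node that no remaining word uses.
The suffix "jjj" (3 nodes) is used only by "tjeejkjjj"; the node for "tjeejk" still has the child "t", so pruning stops there.
Nodes removed: 3

3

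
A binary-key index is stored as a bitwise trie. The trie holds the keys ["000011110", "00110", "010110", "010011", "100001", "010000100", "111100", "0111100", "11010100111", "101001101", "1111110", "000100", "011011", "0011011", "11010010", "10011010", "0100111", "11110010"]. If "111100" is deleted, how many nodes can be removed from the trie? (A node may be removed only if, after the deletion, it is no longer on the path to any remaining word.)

Walk "111100" from the leaf back toward the root, removing each node that no remaining word uses.
Every node on "111100" is still needed (e.g. by "11110010"), so nothing is freed.
Nodes removed: 0

0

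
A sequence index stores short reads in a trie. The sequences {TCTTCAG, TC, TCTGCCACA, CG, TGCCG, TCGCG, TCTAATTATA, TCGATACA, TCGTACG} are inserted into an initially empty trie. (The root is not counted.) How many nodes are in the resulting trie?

For each word, the new-node count is its length minus the longest prefix already in the trie:
  "TCTTCAG" → 7 new (T, C, T, T, C, A, G)
  "TC" → prefix "TC" already present; 0 new (none)
  "TCTGCCACA" → prefix "TCT" already present; 6 new (G, C, C, A, C, A)
  "CG" → 2 new (C, G)
  "TGCCG" → prefix "T" already present; 4 new (G, C, C, G)
  "TCGCG" → prefix "TC" already present; 3 new (G, C, G)
  "TCTAATTATA" → prefix "TCT" already present; 7 new (A, A, T, T, A, T, A)
  "TCGATACA" → prefix "TCG" already present; 5 new (A, T, A, C, A)
  "TCGTACG" → prefix "TCG" already present; 4 new (T, A, C, G)
Total nodes = 7 + 0 + 6 + 2 + 4 + 3 + 7 + 5 + 4 = 38

38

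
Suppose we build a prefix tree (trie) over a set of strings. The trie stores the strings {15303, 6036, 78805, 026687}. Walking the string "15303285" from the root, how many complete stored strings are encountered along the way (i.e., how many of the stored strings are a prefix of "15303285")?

1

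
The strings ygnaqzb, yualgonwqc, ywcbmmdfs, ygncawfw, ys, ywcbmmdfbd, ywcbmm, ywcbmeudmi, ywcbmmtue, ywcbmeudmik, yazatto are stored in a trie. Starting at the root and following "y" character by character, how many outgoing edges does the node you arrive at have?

5

The children of the "y" node are the distinct next characters among strings starting with "y".
Distinct next characters after "y": a, g, s, u, w.
That node has 5 child edges.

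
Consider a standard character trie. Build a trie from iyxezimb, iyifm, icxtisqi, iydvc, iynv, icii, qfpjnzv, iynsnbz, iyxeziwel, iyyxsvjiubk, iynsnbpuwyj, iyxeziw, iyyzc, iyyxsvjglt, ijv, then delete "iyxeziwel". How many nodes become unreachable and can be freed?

Walk "iyxeziwel" from the leaf back toward the root, removing each node that no remaining word uses.
The suffix "el" (2 nodes) is used only by "iyxeziwel"; "iyxeziw" is itself a stored word, so pruning stops there.
Nodes removed: 2

2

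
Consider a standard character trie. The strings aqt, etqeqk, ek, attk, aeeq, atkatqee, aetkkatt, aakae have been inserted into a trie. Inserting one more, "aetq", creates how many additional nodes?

1

"aet" is already a path in the trie; the remaining "q" must be added.
New nodes needed: |"aetq"| − 3 = 4 − 3 = 1.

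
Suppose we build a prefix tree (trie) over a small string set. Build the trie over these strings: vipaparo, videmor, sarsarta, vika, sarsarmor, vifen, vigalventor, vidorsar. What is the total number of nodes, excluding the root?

43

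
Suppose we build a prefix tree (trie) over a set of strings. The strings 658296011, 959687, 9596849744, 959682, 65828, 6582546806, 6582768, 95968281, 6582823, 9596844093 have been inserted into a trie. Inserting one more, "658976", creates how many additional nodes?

Walking "658976" from the root, the first 3 characters ("658") follow existing edges; "9" is the first miss.
Each of the 3 remaining characters creates one node.

3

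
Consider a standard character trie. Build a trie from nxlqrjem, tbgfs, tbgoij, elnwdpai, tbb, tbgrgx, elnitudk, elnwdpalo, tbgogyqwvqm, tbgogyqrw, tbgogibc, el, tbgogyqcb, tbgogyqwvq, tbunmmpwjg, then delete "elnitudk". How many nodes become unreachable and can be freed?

5

Walk "elnitudk" from the leaf back toward the root, removing each node that no remaining word uses.
The suffix "itudk" (5 nodes) is used only by "elnitudk"; the node for "eln" still has the child "w", so pruning stops there.
Nodes removed: 5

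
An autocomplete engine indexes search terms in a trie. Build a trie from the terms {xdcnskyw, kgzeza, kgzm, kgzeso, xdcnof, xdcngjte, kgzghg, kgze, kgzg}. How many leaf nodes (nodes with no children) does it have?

Leaves are exactly the stored words that no other stored word extends.
Those words: "kgzeso", "kgzeza", "kgzghg", "kgzm", "xdcngjte", "xdcnof", "xdcnskyw"
Leaf count: 7

7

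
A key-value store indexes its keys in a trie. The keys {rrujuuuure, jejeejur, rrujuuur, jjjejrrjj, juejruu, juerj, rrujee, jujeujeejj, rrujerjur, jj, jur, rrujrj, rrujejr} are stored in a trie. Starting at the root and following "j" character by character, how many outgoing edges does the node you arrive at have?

3

Walk "j" from the root, arriving at one node.
Distinct next characters after "j": e, j, u.
That node has 3 child edges.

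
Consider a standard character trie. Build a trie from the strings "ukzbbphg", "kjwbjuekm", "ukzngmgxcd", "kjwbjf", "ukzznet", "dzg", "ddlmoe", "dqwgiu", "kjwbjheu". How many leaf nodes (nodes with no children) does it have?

9

A leaf is a node with no children — equivalently, the end of a word that is not a proper prefix of any other stored word.
Those words: "ddlmoe", "dqwgiu", "dzg", "kjwbjf", "kjwbjheu", "kjwbjuekm", "ukzbbphg", "ukzngmgxcd", "ukzznet"
Leaf count: 9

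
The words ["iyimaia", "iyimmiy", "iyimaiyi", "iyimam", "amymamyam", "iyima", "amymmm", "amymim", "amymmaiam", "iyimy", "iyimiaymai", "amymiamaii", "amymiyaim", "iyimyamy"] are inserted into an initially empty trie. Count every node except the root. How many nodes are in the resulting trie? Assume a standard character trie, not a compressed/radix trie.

49

Trace insertions, counting only characters that open a new branch:
  "iyimaia" → 7 new (i, y, i, m, a, i, a)
  "iyimmiy" → prefix "iyim" already present; 3 new (m, i, y)
  "iyimaiyi" → prefix "iyimai" already present; 2 new (y, i)
  "iyimam" → prefix "iyima" already present; 1 new (m)
  "amymamyam" → 9 new (a, m, y, m, a, m, y, a, m)
  "iyima" → prefix "iyima" already present; 0 new (none)
  "amymmm" → prefix "amym" already present; 2 new (m, m)
  "amymim" → prefix "amym" already present; 2 new (i, m)
  "amymmaiam" → prefix "amymm" already present; 4 new (a, i, a, m)
  "iyimy" → prefix "iyim" already present; 1 new (y)
  "iyimiaymai" → prefix "iyim" already present; 6 new (i, a, y, m, a, i)
  "amymiamaii" → prefix "amymi" already present; 5 new (a, m, a, i, i)
  "amymiyaim" → prefix "amymi" already present; 4 new (y, a, i, m)
  "iyimyamy" → prefix "iyimy" already present; 3 new (a, m, y)
Total nodes = 7 + 3 + 2 + 1 + 9 + 0 + 2 + 2 + 4 + 1 + 6 + 5 + 4 + 3 = 49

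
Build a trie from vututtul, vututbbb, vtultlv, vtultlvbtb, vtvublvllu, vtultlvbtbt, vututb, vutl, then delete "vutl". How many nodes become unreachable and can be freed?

1

Walk "vutl" from the leaf back toward the root, removing each node that no remaining word uses.
The suffix "l" (1 node) is used only by "vutl"; the node for "vut" still has the child "u", so pruning stops there.
Nodes removed: 1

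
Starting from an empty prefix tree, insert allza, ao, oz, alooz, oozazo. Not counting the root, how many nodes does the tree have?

16

Count nodes per top-level branch (shared prefixes stored once):
  'a'-branch (allza, alooz, ao): 9 nodes
  'o'-branch (oozazo, oz): 7 nodes
Sum: 16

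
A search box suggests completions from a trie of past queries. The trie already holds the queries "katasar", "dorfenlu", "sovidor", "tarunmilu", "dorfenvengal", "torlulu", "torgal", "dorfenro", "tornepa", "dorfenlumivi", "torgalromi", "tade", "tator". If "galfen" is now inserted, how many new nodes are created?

6

"galfen" shares no prefix with any stored word, so all 6 characters open new nodes.
6 − 0 = 6 new nodes.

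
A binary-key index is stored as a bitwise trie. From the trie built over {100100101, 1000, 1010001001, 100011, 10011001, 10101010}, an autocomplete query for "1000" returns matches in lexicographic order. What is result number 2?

Filter for "1000…" and sort: "1000", "100011"
The 2nd is 100011.

100011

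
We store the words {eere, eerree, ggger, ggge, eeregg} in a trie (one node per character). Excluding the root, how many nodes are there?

For each word, the new-node count is its length minus the longest prefix already in the trie:
  "eere" → 4 new (e, e, r, e)
  "eerree" → prefix "eer" already present; 3 new (r, e, e)
  "ggger" → 5 new (g, g, g, e, r)
  "ggge" → prefix "ggge" already present; 0 new (none)
  "eeregg" → prefix "eere" already present; 2 new (g, g)
Total nodes = 4 + 3 + 5 + 0 + 2 = 14

14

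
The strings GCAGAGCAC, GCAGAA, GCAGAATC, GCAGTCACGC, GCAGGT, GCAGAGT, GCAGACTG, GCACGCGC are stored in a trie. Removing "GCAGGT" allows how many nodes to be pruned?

Walk "GCAGGT" from the leaf back toward the root, removing each node that no remaining word uses.
The suffix "GT" (2 nodes) is used only by "GCAGGT"; the node for "GCAG" still has the child "A", so pruning stops there.
Nodes removed: 2

2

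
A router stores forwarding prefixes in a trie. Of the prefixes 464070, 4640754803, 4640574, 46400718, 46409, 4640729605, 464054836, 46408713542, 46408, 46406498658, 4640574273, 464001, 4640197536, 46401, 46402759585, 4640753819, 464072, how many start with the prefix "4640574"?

2

Filter for entries beginning with "4640574":
Words under "4640574": 4640574, 4640574273
Count: 2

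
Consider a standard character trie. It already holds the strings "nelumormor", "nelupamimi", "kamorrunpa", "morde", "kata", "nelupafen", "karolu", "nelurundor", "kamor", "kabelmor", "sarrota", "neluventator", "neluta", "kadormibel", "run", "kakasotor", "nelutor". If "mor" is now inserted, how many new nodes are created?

0

Every character of "mor" already lies on an existing path (it is a prefix of some stored word).
No new nodes are needed: 0.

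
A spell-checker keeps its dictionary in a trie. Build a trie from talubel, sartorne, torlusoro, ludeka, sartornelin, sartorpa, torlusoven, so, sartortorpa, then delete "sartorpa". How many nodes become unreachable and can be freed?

Walk "sartorpa" from the leaf back toward the root, removing each node that no remaining word uses.
The suffix "pa" (2 nodes) is used only by "sartorpa"; the node for "sartor" still has the child "n", so pruning stops there.
Nodes removed: 2

2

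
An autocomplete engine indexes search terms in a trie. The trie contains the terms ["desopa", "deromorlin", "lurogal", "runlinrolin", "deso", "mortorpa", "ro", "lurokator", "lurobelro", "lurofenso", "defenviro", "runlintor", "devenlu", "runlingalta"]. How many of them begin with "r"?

Traverse to the node for "r", then collect every word in that subtree.
Words under "r": ro, runlingalta, runlinrolin, runlintor
Count: 4

4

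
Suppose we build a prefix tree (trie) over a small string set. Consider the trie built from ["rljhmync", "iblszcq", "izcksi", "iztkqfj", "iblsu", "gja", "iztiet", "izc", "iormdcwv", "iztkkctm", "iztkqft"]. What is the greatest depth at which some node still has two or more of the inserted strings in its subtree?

Equivalently: take the maximum, over all pairs, of their longest common prefix length.
"iztkqfj" and "iztkqft" agree on "iztkqf" (6 characters) before diverging; nothing deeper is shared.
Longest shared-prefix length: 6

6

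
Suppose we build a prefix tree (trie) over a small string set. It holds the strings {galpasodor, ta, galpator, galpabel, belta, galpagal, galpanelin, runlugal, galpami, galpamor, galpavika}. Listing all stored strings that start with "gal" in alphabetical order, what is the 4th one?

Words with prefix "gal", in lexicographic order: "galpabel", "galpagal", "galpami", "galpamor", "galpanelin", "galpasodor", "galpator", "galpavika"
The 4th is galpamor.

galpamor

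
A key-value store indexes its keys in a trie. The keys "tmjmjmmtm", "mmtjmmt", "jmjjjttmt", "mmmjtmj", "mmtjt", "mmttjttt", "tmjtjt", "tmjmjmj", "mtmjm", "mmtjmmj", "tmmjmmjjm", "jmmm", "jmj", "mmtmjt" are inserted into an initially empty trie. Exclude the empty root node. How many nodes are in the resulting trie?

57

Count nodes per top-level branch (shared prefixes stored once):
  'j'-branch (jmj, jmjjjttmt, jmmm): 11 nodes
  'm'-branch (mmmjtmj, mmtjmmj, mmtjmmt, mmtjt, mmtmjt, mmttjttt, mtmjm): 26 nodes
  't'-branch (tmjmjmj, tmjmjmmtm, tmjtjt, tmmjmmjjm): 20 nodes
Sum: 57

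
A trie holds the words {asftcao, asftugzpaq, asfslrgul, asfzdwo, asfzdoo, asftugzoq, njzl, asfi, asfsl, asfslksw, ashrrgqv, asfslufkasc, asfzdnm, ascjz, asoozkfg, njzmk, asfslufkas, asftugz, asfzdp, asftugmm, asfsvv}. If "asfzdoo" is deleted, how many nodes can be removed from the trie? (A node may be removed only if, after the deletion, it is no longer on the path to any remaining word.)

2

A node on "asfzdoo"'s path can go only if nothing else ends at it or branches off below it.
The suffix "oo" (2 nodes) is used only by "asfzdoo"; the node for "asfzd" still has the child "w", so pruning stops there.
Nodes removed: 2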